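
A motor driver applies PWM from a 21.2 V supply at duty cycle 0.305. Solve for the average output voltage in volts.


V_avg = V_supply * D = 21.2*0.305 = 6.4660

6.4660 V


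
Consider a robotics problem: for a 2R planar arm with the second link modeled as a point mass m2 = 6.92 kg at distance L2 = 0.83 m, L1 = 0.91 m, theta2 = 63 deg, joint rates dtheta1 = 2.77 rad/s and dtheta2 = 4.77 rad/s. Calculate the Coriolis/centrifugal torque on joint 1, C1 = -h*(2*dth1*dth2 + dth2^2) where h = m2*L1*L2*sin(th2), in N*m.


h = m2*L1*L2*sin(th2) = 6.92*0.91*0.83*sin(63 deg) = 4.657002
C1 = -h*(2*2.77*4.77 + 4.77^2) = -4.657002*49.1787 = -229.0253

-229.0253 N*m


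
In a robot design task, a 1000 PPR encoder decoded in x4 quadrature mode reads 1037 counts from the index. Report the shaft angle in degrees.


angle = counts * 360 / (PPR*4) = 1037 * 360 / 4000 = 93.3300

93.3300 degrees


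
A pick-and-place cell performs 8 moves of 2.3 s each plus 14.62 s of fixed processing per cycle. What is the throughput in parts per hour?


T_cycle = 8*2.3 + 14.62 = 33.0200 s
rate = 3600/T = 109.0248

109.0248 parts/hour


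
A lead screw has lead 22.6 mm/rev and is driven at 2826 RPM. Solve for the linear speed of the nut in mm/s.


v = lead * (RPM/60) = 22.6*2826/60 = 1064.4600

1064.4600 mm/s


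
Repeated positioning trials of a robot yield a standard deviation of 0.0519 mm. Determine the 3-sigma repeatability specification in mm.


repeatability = 3*sigma = 3*0.0519 = 0.1557

0.1557 mm


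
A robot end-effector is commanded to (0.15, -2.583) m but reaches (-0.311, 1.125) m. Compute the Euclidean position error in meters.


dx = -0.311 - (0.15) = -0.4610, dy = 1.125 - (-2.583) = 3.7080
err = sqrt(0.212521 + 13.749264) = 3.7365

3.7365 m


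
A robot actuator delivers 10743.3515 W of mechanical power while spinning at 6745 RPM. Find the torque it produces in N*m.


omega = 6745 * 2*pi/60 = 706.334748 rad/s
tau = P / omega = 10743.3515 / 706.334748 = 15.2100

15.2100 N*m


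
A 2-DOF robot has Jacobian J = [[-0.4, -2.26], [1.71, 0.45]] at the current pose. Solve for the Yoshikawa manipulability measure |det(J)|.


det(J) = -0.4*0.45 - (-2.26)*(1.71) = 3.6846
|det(J)| = 3.6846

3.6846


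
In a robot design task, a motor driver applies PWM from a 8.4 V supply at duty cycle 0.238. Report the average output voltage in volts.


V_avg = V_supply * D = 8.4*0.238 = 1.9992

1.9992 V


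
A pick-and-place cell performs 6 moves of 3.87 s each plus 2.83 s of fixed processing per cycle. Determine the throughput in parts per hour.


T_cycle = 6*3.87 + 2.83 = 26.0500 s
rate = 3600/T = 138.1958

138.1958 parts/hour


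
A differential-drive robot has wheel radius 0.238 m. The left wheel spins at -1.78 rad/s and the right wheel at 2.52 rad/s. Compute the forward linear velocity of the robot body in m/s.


v = r*(wR + wL)/2 = 0.238*(2.52 + -1.78)/2 = 0.0881

0.0881 m/s


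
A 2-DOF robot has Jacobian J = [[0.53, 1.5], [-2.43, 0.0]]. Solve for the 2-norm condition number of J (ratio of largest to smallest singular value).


JJ^T eigenvalues: trace(JJ^T) = 8.4358, det(JJ^T) = det(J)^2 = 13.28602500
s_max^2 = (8.4358 + sqrt(18.01862164))/2 = 6.34031735
s_min^2 = (8.4358 - sqrt(18.01862164))/2 = 2.09548265
kappa = s_max/s_min = sqrt(6.34031735/2.09548265) = 1.7395

1.7395


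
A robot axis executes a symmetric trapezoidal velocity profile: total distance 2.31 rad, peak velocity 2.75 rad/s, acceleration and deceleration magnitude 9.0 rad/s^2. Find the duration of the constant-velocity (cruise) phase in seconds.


t_acc = v/a = 0.305556 s, d_acc = v^2/(2a) = 0.420139 rad each
d_cruise = 2.31 - 2*0.420139 = 1.469722 rad
t_cruise = d_cruise/v = 1.469722/2.75 = 0.5344

0.5344 s


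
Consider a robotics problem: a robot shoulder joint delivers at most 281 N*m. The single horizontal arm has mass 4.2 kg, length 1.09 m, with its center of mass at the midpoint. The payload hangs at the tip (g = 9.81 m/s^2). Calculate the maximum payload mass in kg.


tau_arm = m_arm*g*(L/2) = 4.2*9.81*1.09/2 = 22.4551 N*m
tau_payload = tau_max - tau_arm = 281 - 22.4551 = 258.5449
m_payload = tau_payload / (g*L) = 258.5449 / (9.81*1.09) = 24.1791

24.1791 kg


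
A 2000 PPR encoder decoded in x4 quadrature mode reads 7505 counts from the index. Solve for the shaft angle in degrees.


angle = counts * 360 / (PPR*4) = 7505 * 360 / 8000 = 337.7250

337.7250 degrees


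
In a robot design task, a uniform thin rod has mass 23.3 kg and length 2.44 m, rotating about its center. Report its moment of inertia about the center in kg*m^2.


I = (1/12)*m*L^2 = (1/12)*23.3*2.44^2 = 11.5599

11.5599 kg*m^2


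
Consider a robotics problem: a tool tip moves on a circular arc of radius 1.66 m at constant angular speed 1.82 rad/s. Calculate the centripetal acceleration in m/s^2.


a_c = omega^2 * r = 1.82^2 * 1.66 = 5.4986

5.4986 m/s^2


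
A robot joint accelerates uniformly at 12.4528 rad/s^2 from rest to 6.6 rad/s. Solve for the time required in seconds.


t = delta_omega / alpha = 6.6 / 12.4528 = 0.5300

0.5300 s


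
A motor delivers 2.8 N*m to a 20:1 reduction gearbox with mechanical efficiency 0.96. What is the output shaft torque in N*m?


tau_out = tau_in * N * eta = 2.8 * 20 * 0.96 = 53.7600

53.7600 N*m


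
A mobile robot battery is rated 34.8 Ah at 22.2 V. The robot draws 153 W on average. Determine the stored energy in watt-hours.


E = capacity * V = 34.8*22.2 = 772.5600

772.5600 Wh


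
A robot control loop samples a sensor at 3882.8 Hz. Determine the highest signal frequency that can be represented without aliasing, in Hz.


f_max = f_s/2 = 3882.8/2 = 1941.4000

1941.4000 Hz


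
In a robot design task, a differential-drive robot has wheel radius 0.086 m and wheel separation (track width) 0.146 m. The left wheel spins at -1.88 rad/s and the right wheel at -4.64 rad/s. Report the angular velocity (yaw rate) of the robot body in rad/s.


omega = r*(wR - wL)/L = 0.086*(-4.64 - (-1.88))/0.146 = -1.6258

-1.6258 rad/s


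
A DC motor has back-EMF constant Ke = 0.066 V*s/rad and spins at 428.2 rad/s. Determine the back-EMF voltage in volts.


V_emf = Ke * omega = 0.066*428.2 = 28.2612

28.2612 V


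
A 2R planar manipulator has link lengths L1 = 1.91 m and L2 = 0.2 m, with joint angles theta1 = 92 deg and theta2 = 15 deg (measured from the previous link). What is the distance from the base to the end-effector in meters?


x = L1*cos(th1) + L2*cos(th1+th2) = -0.125132
y = L1*sin(th1) + L2*sin(th1+th2) = 2.100097
d = sqrt(x^2 + y^2) = sqrt(0.015658 + 4.410407) = 2.1038

2.1038 m


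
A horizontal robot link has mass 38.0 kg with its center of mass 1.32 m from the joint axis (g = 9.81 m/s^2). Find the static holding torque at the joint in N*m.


tau = m*g*L = 38.0 * 9.81 * 1.32 = 492.0696

492.0696 N*m


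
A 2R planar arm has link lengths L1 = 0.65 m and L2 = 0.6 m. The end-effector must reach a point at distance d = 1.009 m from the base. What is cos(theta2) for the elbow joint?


cos(th2) = (d^2 - L1^2 - L2^2)/(2*L1*L2) = (1.009^2 - 0.65^2 - 0.6^2)/(2*0.65*0.6) = 0.3020

0.3020


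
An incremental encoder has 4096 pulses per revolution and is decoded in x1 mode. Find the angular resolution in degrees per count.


resolution = 360 / (PPR * 1) = 360 / 4096 = 0.0879

0.0879 degrees


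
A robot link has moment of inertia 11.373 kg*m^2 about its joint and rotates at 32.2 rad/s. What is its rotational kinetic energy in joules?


KE = (1/2)*I*omega^2 = 0.5*11.373*32.2^2 = 5895.9907

5895.9907 J


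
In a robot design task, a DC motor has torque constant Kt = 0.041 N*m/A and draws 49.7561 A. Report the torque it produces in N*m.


tau = Kt * I = 0.041*49.7561 = 2.0400

2.0400 N*m


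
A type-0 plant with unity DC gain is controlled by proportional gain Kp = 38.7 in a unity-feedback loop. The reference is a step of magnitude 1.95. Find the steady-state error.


e_ss = R/(1 + Kp) = 1.95/(1 + 38.7) = 1.95/39.7000 = 0.0491

0.0491


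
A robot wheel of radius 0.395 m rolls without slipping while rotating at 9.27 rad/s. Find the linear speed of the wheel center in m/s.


v = omega * r = 9.27 * 0.395 = 3.6616

3.6616 m/s


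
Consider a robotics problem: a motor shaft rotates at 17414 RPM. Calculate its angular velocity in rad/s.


omega = 17414 * 2*pi/60 = 1823.5898

1823.5898 rad/s


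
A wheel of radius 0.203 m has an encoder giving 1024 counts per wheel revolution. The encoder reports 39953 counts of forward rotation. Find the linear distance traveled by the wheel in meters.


revs = 39953/1024 = 39.016602
d = revs * 2*pi*r = 39.016602 * 2*pi*0.203 = 49.7652

49.7652 m


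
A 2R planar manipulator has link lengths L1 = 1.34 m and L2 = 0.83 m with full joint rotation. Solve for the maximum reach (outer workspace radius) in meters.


r_max = L1 + L2 = 1.34 + 0.83 = 2.1700

2.1700 m


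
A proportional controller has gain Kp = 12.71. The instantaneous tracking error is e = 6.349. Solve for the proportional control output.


u_P = Kp * e = 12.71 * 6.349 = 80.6958

80.6958


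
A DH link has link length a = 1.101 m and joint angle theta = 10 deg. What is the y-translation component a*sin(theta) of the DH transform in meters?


a*sin(theta) = 1.101*sin(10 deg) = 0.1912

0.1912 m


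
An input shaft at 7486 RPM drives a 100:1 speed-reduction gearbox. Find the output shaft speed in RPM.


omega_out = omega_in / N = 7486 / 100 = 74.8600

74.8600 RPM


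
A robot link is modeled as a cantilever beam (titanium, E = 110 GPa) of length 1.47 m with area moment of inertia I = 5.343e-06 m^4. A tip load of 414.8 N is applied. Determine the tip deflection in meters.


delta = F*L^3/(3*E*I) = 414.8*1.47^3/(3*1.100e+11*5.343e-06)
      = 1317.6217404/1763190 = 7.4729e-04

7.4729e-04 m


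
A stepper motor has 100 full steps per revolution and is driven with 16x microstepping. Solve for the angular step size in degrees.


step = 360/(100*16) = 360/1600 = 0.2250

0.2250 degrees


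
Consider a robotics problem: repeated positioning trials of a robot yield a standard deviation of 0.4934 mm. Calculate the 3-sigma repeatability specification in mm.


repeatability = 3*sigma = 3*0.4934 = 1.4802

1.4802 mm


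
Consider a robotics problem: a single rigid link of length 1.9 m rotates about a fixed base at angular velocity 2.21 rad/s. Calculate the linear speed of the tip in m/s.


v = L*omega = 1.9 * 2.21 = 4.1990

4.1990 m/s


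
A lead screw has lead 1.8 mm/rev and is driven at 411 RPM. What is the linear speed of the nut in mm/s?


v = lead * (RPM/60) = 1.8*411/60 = 12.3300

12.3300 mm/s


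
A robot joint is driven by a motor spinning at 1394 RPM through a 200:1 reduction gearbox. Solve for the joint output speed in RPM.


omega_joint = omega_motor / N = 1394 / 200 = 6.9700

6.9700 RPM


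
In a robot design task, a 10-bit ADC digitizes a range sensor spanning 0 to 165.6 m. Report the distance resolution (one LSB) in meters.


res = range / 2^n = 165.6/2^10 = 165.6/1024 = 0.1617

0.1617 m


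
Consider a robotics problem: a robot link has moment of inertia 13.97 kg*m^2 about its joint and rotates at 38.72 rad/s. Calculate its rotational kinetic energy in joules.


KE = (1/2)*I*omega^2 = 0.5*13.97*38.72^2 = 10472.1802

10472.1802 J


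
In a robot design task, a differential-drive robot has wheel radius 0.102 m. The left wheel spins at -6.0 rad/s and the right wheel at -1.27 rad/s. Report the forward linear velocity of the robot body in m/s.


v = r*(wR + wL)/2 = 0.102*(-1.27 + -6.0)/2 = -0.3708

-0.3708 m/s


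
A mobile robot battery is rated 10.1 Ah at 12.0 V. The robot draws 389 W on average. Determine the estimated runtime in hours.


E = 10.1*12.0 = 121.2000 Wh
t = E/P = 121.2000/389 = 0.3116

0.3116 hours


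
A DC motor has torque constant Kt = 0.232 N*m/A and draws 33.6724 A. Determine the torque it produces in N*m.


tau = Kt * I = 0.232*33.6724 = 7.8120

7.8120 N*m


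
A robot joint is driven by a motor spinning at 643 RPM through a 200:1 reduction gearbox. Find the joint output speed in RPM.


omega_joint = omega_motor / N = 643 / 200 = 3.2150

3.2150 RPM


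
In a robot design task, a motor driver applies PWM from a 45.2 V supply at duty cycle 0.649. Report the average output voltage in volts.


V_avg = V_supply * D = 45.2*0.649 = 29.3348

29.3348 V


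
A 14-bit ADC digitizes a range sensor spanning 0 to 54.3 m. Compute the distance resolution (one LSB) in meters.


res = range / 2^n = 54.3/2^14 = 54.3/16384 = 0.0033

0.0033 m


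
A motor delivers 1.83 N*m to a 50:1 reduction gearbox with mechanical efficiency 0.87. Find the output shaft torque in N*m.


tau_out = tau_in * N * eta = 1.83 * 50 * 0.87 = 79.6050

79.6050 N*m


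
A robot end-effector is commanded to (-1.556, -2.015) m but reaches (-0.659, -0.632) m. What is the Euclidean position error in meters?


dx = -0.659 - (-1.556) = 0.8970, dy = -0.632 - (-2.015) = 1.3830
err = sqrt(0.804609 + 1.912689) = 1.6484

1.6484 m


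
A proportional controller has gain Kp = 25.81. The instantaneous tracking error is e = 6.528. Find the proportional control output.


u_P = Kp * e = 25.81 * 6.528 = 168.4877

168.4877


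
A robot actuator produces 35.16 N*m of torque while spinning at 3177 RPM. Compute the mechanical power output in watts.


omega = 3177 * 2*pi/60 = 332.694662 rad/s
P = tau * omega = 35.16 * 332.694662 = 11697.5443

11697.5443 W


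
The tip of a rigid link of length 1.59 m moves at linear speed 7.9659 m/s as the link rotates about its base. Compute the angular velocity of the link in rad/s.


omega = v / L = 7.9659 / 1.59 = 5.0100

5.0100 rad/s


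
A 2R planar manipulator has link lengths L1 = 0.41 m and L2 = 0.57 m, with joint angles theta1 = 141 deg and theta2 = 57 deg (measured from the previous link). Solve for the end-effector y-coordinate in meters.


y = L1*sin(th1) + L2*sin(th1+th2) = 0.41*sin(141 deg) + 0.57*sin(198 deg) = 0.0819

0.0819 m


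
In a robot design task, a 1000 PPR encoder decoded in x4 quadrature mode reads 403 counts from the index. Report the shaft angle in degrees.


angle = counts * 360 / (PPR*4) = 403 * 360 / 4000 = 36.2700

36.2700 degrees


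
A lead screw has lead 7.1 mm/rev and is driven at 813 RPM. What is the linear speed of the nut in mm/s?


v = lead * (RPM/60) = 7.1*813/60 = 96.2050

96.2050 mm/s


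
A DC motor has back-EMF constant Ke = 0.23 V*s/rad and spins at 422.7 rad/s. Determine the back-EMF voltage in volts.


V_emf = Ke * omega = 0.23*422.7 = 97.2210

97.2210 V


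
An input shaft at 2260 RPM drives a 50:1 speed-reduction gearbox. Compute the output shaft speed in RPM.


omega_out = omega_in / N = 2260 / 50 = 45.2000

45.2000 RPM


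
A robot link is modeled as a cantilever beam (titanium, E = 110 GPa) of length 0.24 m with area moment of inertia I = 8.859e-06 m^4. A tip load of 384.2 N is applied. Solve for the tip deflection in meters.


delta = F*L^3/(3*E*I) = 384.2*0.24^3/(3*1.100e+11*8.859e-06)
      = 5.3111808/2923470 = 1.8167e-06

1.8167e-06 m


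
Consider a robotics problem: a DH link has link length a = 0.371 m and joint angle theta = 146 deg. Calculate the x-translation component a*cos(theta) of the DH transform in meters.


a*cos(theta) = 0.371*cos(146 deg) = -0.3076

-0.3076 m


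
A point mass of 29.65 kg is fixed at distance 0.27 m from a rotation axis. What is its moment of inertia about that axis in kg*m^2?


I = m*r^2 = 29.65*0.27^2 = 2.1615

2.1615 kg*m^2


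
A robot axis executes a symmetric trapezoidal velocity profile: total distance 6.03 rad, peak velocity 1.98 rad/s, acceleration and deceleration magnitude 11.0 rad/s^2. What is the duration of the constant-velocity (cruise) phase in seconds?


t_acc = v/a = 0.180000 s, d_acc = v^2/(2a) = 0.178200 rad each
d_cruise = 6.03 - 2*0.178200 = 5.673600 rad
t_cruise = d_cruise/v = 5.673600/1.98 = 2.8655

2.8655 s


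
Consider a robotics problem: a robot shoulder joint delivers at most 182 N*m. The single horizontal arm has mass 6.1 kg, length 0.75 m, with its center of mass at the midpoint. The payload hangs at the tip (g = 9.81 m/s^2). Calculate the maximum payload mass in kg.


tau_arm = m_arm*g*(L/2) = 6.1*9.81*0.75/2 = 22.4404 N*m
tau_payload = tau_max - tau_arm = 182 - 22.4404 = 159.5596
m_payload = tau_payload / (g*L) = 159.5596 / (9.81*0.75) = 21.6867

21.6867 kg


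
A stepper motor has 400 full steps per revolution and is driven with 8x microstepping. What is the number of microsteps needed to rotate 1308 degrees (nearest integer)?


step_size = 360/(400*8) = 360/3200 = 0.112500 deg
n = 1308/(360/3200) = 1308*3200/360 = 11626.6667 -> 11627

11627 steps


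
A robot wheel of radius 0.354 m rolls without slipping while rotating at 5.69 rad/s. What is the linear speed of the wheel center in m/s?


v = omega * r = 5.69 * 0.354 = 2.0143

2.0143 m/s


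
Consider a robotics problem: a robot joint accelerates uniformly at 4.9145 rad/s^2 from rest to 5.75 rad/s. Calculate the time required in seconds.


t = delta_omega / alpha = 5.75 / 4.9145 = 1.1700

1.1700 s


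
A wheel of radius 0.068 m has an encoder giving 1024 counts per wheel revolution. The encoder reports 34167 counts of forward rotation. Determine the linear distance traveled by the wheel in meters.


revs = 34167/1024 = 33.366211
d = revs * 2*pi*r = 33.366211 * 2*pi*0.068 = 14.2559

14.2559 m


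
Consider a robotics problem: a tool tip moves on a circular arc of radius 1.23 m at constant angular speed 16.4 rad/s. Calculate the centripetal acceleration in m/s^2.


a_c = omega^2 * r = 16.4^2 * 1.23 = 330.8208

330.8208 m/s^2


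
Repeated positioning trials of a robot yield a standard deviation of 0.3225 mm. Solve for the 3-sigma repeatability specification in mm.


repeatability = 3*sigma = 3*0.3225 = 0.9675

0.9675 mm


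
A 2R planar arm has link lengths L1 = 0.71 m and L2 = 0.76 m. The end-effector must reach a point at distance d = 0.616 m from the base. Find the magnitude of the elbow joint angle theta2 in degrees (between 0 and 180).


cos(th2) = (d^2 - L1^2 - L2^2)/(2*L1*L2) = (0.616^2 - 0.71^2 - 0.76^2)/(2*0.71*0.76) = -0.65070793
th2 = acos(-0.65070793) = 130.5950 deg

130.5950 degrees


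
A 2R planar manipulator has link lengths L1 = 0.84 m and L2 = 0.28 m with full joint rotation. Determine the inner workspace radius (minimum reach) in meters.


r_min = |L1 - L2| = |0.84 - 0.28| = 0.5600

0.5600 m


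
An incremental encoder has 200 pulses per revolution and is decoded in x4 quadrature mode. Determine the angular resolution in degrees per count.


resolution = 360 / (PPR * 4) = 360 / 800 = 0.4500

0.4500 degrees


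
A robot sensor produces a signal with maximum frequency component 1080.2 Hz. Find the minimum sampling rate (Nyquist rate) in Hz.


f_s,min = 2*f_max = 2*1080.2 = 2160.4000

2160.4000 Hz


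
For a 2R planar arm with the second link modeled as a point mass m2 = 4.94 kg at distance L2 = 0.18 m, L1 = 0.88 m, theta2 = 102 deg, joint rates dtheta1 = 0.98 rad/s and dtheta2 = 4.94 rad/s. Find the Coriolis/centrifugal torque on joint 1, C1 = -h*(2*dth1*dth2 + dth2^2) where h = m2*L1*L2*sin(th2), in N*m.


h = m2*L1*L2*sin(th2) = 4.94*0.88*0.18*sin(102 deg) = 0.765397
C1 = -h*(2*0.98*4.94 + 4.94^2) = -0.765397*34.0860 = -26.0893

-26.0893 N*m


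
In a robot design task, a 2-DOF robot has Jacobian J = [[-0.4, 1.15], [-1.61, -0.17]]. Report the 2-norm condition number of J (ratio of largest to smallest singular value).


JJ^T eigenvalues: trace(JJ^T) = 4.1035, det(JJ^T) = det(J)^2 = 3.68448025
s_max^2 = (4.1035 + sqrt(2.10079125))/2 = 2.77645533
s_min^2 = (4.1035 - sqrt(2.10079125))/2 = 1.32704467
kappa = s_max/s_min = sqrt(2.77645533/1.32704467) = 1.4464

1.4464


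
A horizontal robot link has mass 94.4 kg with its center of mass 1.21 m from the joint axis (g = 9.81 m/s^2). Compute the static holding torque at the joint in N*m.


tau = m*g*L = 94.4 * 9.81 * 1.21 = 1120.5374

1120.5374 N*m


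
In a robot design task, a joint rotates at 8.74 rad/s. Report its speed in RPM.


RPM = 8.74 * 60/(2*pi) = 83.4609

83.4609 RPM


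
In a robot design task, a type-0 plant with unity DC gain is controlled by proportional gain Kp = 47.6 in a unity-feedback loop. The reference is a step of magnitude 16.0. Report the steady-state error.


e_ss = R/(1 + Kp) = 16.0/(1 + 47.6) = 16.0/48.6000 = 0.3292

0.3292


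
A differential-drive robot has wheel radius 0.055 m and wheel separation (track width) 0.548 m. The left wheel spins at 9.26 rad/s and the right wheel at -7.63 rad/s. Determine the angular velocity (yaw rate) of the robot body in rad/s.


omega = r*(wR - wL)/L = 0.055*(-7.63 - (9.26))/0.548 = -1.6952

-1.6952 rad/s


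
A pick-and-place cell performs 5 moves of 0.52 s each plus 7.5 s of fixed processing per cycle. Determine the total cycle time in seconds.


T = 5*0.52 + 7.5 = 10.1000

10.1000 s


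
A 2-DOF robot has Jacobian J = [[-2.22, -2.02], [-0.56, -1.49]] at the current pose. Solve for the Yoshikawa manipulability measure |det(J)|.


det(J) = -2.22*-1.49 - (-2.02)*(-0.56) = 2.1766
|det(J)| = 2.1766

2.1766


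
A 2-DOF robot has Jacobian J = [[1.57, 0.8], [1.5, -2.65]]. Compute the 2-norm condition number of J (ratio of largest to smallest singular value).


JJ^T eigenvalues: trace(JJ^T) = 12.3774, det(JJ^T) = det(J)^2 = 28.73496025
s_max^2 = (12.3774 + sqrt(38.26018976))/2 = 9.28144109
s_min^2 = (12.3774 - sqrt(38.26018976))/2 = 3.09595891
kappa = s_max/s_min = sqrt(9.28144109/3.09595891) = 1.7315

1.7315


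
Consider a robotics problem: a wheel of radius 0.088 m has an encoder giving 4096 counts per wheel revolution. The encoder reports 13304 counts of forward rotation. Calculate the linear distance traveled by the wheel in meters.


revs = 13304/4096 = 3.248047
d = revs * 2*pi*r = 3.248047 * 2*pi*0.088 = 1.7959

1.7959 m


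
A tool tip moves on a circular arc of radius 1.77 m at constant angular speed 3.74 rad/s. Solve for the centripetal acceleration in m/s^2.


a_c = omega^2 * r = 3.74^2 * 1.77 = 24.7581

24.7581 m/s^2


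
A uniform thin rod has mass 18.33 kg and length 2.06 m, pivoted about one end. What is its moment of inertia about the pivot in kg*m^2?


I = (1/3)*m*L^2 = (1/3)*18.33*2.06^2 = 25.9284

25.9284 kg*m^2


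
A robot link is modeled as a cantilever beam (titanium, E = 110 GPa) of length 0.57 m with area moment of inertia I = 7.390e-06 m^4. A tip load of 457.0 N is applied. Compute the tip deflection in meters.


delta = F*L^3/(3*E*I) = 457.0*0.57^3/(3*1.100e+11*7.390e-06)
      = 84.633201/2438700 = 3.4704e-05

3.4704e-05 m


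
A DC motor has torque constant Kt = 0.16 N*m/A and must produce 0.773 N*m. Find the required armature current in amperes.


I = tau / Kt = 0.773/0.16 = 4.8312

4.8312 A


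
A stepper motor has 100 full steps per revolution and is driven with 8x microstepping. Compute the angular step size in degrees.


step = 360/(100*8) = 360/800 = 0.4500

0.4500 degrees


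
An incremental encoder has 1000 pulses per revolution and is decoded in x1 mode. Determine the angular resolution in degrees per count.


resolution = 360 / (PPR * 1) = 360 / 1000 = 0.3600

0.3600 degrees


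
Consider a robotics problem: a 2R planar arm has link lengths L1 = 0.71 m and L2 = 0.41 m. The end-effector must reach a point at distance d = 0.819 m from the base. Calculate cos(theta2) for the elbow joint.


cos(th2) = (d^2 - L1^2 - L2^2)/(2*L1*L2) = (0.819^2 - 0.71^2 - 0.41^2)/(2*0.71*0.41) = -0.0025

-0.0025


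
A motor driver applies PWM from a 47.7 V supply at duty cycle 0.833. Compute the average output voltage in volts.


V_avg = V_supply * D = 47.7*0.833 = 39.7341

39.7341 V


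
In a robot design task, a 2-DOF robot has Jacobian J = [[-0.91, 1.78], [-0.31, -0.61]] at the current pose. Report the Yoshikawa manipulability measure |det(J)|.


det(J) = -0.91*-0.61 - (1.78)*(-0.31) = 1.1069
|det(J)| = 1.1069

1.1069


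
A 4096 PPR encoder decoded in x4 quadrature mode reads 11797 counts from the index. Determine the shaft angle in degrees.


angle = counts * 360 / (PPR*4) = 11797 * 360 / 16384 = 259.2114

259.2114 degrees


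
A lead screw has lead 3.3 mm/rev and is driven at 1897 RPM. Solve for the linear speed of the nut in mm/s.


v = lead * (RPM/60) = 3.3*1897/60 = 104.3350

104.3350 mm/s


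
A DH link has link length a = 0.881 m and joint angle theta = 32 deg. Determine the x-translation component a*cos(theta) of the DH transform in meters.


a*cos(theta) = 0.881*cos(32 deg) = 0.7471

0.7471 m


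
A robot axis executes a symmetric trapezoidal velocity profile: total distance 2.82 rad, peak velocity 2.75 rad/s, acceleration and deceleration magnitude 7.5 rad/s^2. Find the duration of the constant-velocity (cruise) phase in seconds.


t_acc = v/a = 0.366667 s, d_acc = v^2/(2a) = 0.504167 rad each
d_cruise = 2.82 - 2*0.504167 = 1.811666 rad
t_cruise = d_cruise/v = 1.811666/2.75 = 0.6588

0.6588 s


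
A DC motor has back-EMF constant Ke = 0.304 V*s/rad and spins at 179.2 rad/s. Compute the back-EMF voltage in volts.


V_emf = Ke * omega = 0.304*179.2 = 54.4768

54.4768 V


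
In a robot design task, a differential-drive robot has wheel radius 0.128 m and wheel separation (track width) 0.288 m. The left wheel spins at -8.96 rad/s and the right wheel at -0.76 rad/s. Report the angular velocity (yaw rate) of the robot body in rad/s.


omega = r*(wR - wL)/L = 0.128*(-0.76 - (-8.96))/0.288 = 3.6444

3.6444 rad/s


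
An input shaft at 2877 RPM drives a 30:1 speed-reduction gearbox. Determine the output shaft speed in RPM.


omega_out = omega_in / N = 2877 / 30 = 95.9000

95.9000 RPM


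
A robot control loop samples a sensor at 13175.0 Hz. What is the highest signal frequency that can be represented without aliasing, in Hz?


f_max = f_s/2 = 13175.0/2 = 6587.5000

6587.5000 Hz


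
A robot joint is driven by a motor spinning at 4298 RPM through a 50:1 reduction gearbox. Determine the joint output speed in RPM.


omega_joint = omega_motor / N = 4298 / 50 = 85.9600

85.9600 RPM


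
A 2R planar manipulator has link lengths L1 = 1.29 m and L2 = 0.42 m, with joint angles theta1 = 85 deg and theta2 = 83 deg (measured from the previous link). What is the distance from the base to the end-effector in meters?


x = L1*cos(th1) + L2*cos(th1+th2) = -0.298391
y = L1*sin(th1) + L2*sin(th1+th2) = 1.372414
d = sqrt(x^2 + y^2) = sqrt(0.089037 + 1.883520) = 1.4045

1.4045 m


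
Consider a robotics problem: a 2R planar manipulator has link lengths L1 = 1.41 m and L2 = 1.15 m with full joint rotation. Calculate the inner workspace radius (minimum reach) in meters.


r_min = |L1 - L2| = |1.41 - 1.15| = 0.2600

0.2600 m


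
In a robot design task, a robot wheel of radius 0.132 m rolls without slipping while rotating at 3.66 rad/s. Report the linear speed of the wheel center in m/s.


v = omega * r = 3.66 * 0.132 = 0.4831

0.4831 m/s


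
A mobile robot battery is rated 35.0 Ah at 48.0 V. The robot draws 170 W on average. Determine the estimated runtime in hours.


E = 35.0*48.0 = 1680.0000 Wh
t = E/P = 1680.0000/170 = 9.8824

9.8824 hours


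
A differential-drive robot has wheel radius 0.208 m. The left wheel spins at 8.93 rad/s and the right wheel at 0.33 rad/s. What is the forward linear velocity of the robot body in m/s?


v = r*(wR + wL)/2 = 0.208*(0.33 + 8.93)/2 = 0.9630

0.9630 m/s


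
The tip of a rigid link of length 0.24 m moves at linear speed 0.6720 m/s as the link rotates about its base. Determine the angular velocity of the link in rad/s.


omega = v / L = 0.6720 / 0.24 = 2.8000

2.8000 rad/s


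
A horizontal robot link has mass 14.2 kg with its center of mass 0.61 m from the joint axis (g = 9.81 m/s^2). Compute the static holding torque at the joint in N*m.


tau = m*g*L = 14.2 * 9.81 * 0.61 = 84.9742

84.9742 N*m


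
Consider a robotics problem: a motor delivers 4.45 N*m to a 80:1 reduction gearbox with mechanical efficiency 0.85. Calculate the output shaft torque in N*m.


tau_out = tau_in * N * eta = 4.45 * 80 * 0.85 = 302.6000

302.6000 N*m


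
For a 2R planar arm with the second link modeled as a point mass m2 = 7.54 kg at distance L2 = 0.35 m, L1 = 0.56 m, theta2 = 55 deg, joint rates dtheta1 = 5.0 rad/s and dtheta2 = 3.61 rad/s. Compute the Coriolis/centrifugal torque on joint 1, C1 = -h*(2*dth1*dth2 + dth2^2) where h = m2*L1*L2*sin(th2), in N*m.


h = m2*L1*L2*sin(th2) = 7.54*0.56*0.35*sin(55 deg) = 1.210576
C1 = -h*(2*5.0*3.61 + 3.61^2) = -1.210576*49.1321 = -59.4781

-59.4781 N*m


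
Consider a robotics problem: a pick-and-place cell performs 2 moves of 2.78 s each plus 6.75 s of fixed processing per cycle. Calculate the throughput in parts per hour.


T_cycle = 2*2.78 + 6.75 = 12.3100 s
rate = 3600/T = 292.4452

292.4452 parts/hour


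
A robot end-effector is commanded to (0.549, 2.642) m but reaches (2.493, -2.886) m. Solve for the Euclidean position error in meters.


dx = 2.493 - (0.549) = 1.9440, dy = -2.886 - (2.642) = -5.5280
err = sqrt(3.779136 + 30.558784) = 5.8599

5.8599 m


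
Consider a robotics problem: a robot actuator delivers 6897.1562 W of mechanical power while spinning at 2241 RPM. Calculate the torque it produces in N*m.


omega = 2241 * 2*pi/60 = 234.676971 rad/s
tau = P / omega = 6897.1562 / 234.676971 = 29.3900

29.3900 N*m


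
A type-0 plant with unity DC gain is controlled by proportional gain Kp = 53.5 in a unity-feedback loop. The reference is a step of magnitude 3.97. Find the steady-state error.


e_ss = R/(1 + Kp) = 3.97/(1 + 53.5) = 3.97/54.5000 = 0.0728

0.0728


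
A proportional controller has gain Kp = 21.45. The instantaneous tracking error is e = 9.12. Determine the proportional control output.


u_P = Kp * e = 21.45 * 9.12 = 195.6240

195.6240


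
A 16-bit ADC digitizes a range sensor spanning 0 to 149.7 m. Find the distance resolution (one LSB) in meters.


res = range / 2^n = 149.7/2^16 = 149.7/65536 = 0.0023

0.0023 m


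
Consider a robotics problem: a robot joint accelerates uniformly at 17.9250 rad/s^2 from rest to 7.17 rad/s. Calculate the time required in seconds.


t = delta_omega / alpha = 7.17 / 17.9250 = 0.4000

0.4000 s


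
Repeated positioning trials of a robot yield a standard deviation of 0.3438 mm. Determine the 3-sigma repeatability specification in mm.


repeatability = 3*sigma = 3*0.3438 = 1.0314

1.0314 mm


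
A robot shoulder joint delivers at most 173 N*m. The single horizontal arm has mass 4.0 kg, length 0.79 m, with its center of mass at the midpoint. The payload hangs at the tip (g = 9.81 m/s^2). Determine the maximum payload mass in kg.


tau_arm = m_arm*g*(L/2) = 4.0*9.81*0.79/2 = 15.4998 N*m
tau_payload = tau_max - tau_arm = 173 - 15.4998 = 157.5002
m_payload = tau_payload / (g*L) = 157.5002 / (9.81*0.79) = 20.3229

20.3229 kg


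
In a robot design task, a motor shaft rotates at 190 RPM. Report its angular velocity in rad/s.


omega = 190 * 2*pi/60 = 19.8968

19.8968 rad/s


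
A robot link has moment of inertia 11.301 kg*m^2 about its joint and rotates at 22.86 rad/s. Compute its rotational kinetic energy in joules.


KE = (1/2)*I*omega^2 = 0.5*11.301*22.86^2 = 2952.8360

2952.8360 J


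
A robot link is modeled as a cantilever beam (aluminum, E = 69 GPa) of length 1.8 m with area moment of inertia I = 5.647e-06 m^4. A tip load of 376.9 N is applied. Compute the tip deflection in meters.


delta = F*L^3/(3*E*I) = 376.9*1.8^3/(3*6.900e+10*5.647e-06)
      = 2198.0808/1168929 = 0.0019

0.0019 m


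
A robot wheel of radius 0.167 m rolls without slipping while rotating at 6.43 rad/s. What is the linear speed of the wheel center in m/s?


v = omega * r = 6.43 * 0.167 = 1.0738

1.0738 m/s


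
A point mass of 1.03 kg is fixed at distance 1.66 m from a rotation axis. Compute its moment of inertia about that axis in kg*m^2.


I = m*r^2 = 1.03*1.66^2 = 2.8383

2.8383 kg*m^2


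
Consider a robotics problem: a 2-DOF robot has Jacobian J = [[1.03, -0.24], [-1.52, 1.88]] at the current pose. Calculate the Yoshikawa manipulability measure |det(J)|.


det(J) = 1.03*1.88 - (-0.24)*(-1.52) = 1.5716
|det(J)| = 1.5716

1.5716


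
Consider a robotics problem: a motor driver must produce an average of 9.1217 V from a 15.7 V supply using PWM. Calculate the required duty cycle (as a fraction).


D = V_avg/V_supply = 9.1217/15.7 = 0.5810

0.5810


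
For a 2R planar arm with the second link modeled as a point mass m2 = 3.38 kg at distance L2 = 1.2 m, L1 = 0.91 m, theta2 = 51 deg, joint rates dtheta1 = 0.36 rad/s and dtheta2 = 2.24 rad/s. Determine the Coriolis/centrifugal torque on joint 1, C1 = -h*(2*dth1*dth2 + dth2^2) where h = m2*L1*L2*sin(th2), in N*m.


h = m2*L1*L2*sin(th2) = 3.38*0.91*1.2*sin(51 deg) = 2.868415
C1 = -h*(2*0.36*2.24 + 2.24^2) = -2.868415*6.6304 = -19.0187

-19.0187 N*m


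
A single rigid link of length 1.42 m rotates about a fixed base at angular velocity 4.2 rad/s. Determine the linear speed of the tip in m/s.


v = L*omega = 1.42 * 4.2 = 5.9640

5.9640 m/s


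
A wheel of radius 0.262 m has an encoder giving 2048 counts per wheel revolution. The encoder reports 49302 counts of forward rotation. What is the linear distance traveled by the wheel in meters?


revs = 49302/2048 = 24.073242
d = revs * 2*pi*r = 24.073242 * 2*pi*0.262 = 39.6292

39.6292 m


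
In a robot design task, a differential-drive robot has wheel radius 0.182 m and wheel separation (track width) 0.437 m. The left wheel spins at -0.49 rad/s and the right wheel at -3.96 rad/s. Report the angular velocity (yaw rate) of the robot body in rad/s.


omega = r*(wR - wL)/L = 0.182*(-3.96 - (-0.49))/0.437 = -1.4452

-1.4452 rad/s


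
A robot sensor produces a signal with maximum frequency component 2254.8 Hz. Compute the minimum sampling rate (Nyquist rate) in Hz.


f_s,min = 2*f_max = 2*2254.8 = 4509.6000

4509.6000 Hz


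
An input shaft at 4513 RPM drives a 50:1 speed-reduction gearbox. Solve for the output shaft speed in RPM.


omega_out = omega_in / N = 4513 / 50 = 90.2600

90.2600 RPM


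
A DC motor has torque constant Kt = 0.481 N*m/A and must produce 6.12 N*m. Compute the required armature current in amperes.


I = tau / Kt = 6.12/0.481 = 12.7235

12.7235 A


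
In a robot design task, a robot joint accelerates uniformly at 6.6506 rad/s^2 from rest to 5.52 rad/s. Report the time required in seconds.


t = delta_omega / alpha = 5.52 / 6.6506 = 0.8300

0.8300 s


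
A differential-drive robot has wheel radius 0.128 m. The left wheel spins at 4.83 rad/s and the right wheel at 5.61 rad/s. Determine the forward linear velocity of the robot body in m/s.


v = r*(wR + wL)/2 = 0.128*(5.61 + 4.83)/2 = 0.6682

0.6682 m/s


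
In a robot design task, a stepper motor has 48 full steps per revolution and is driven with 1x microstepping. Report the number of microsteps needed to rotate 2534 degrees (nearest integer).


step_size = 360/(48*1) = 360/48 = 7.500000 deg
n = 2534/(360/48) = 2534*48/360 = 337.8667 -> 338

338 steps


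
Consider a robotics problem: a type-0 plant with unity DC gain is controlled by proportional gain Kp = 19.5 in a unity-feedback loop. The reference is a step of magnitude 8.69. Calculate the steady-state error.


e_ss = R/(1 + Kp) = 8.69/(1 + 19.5) = 8.69/20.5000 = 0.4239

0.4239


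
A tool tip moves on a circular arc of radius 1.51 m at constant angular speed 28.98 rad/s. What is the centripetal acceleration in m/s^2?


a_c = omega^2 * r = 28.98^2 * 1.51 = 1268.1590

1268.1590 m/s^2


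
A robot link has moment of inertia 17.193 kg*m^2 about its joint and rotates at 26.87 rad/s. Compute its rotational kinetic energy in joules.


KE = (1/2)*I*omega^2 = 0.5*17.193*26.87^2 = 6206.6464

6206.6464 J


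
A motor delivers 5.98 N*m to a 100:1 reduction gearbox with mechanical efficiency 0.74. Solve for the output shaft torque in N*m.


tau_out = tau_in * N * eta = 5.98 * 100 * 0.74 = 442.5200

442.5200 N*m


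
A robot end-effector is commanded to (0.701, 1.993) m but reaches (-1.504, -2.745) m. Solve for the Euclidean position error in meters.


dx = -1.504 - (0.701) = -2.2050, dy = -2.745 - (1.993) = -4.7380
err = sqrt(4.862025 + 22.448644) = 5.2260

5.2260 m


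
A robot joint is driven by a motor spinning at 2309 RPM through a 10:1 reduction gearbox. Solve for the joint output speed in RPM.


omega_joint = omega_motor / N = 2309 / 10 = 230.9000

230.9000 RPM


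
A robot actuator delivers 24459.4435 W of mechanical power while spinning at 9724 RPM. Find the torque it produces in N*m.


omega = 9724 * 2*pi/60 = 1018.294899 rad/s
tau = P / omega = 24459.4435 / 1018.294899 = 24.0200

24.0200 N*m


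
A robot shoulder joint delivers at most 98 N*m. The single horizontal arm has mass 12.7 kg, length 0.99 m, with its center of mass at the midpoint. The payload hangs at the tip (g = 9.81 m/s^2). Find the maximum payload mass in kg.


tau_arm = m_arm*g*(L/2) = 12.7*9.81*0.99/2 = 61.6706 N*m
tau_payload = tau_max - tau_arm = 98 - 61.6706 = 36.3294
m_payload = tau_payload / (g*L) = 36.3294 / (9.81*0.99) = 3.7407

3.7407 kg


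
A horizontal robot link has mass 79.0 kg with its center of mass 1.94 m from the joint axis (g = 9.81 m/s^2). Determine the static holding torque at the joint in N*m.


tau = m*g*L = 79.0 * 9.81 * 1.94 = 1503.4806

1503.4806 N*m


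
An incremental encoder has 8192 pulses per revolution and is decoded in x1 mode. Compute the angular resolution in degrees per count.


resolution = 360 / (PPR * 1) = 360 / 8192 = 0.0439

0.0439 degrees


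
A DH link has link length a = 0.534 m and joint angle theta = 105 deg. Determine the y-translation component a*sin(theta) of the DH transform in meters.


a*sin(theta) = 0.534*sin(105 deg) = 0.5158

0.5158 m


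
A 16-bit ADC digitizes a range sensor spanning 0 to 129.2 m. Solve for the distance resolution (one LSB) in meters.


res = range / 2^n = 129.2/2^16 = 129.2/65536 = 0.0020

0.0020 m


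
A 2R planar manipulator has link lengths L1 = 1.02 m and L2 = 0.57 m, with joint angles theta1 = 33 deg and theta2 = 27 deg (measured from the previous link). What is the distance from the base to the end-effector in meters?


x = L1*cos(th1) + L2*cos(th1+th2) = 1.140444
y = L1*sin(th1) + L2*sin(th1+th2) = 1.049166
d = sqrt(x^2 + y^2) = sqrt(1.300613 + 1.100749) = 1.5496

1.5496 m


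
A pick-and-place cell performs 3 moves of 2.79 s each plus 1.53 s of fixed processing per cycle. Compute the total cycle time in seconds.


T = 3*2.79 + 1.53 = 9.9000

9.9000 s


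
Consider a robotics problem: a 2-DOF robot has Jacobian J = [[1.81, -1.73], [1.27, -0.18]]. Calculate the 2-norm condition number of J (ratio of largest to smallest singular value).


JJ^T eigenvalues: trace(JJ^T) = 7.9143, det(JJ^T) = det(J)^2 = 3.50176369
s_max^2 = (7.9143 + sqrt(48.62908973))/2 = 7.44387804
s_min^2 = (7.9143 - sqrt(48.62908973))/2 = 0.47042196
kappa = s_max/s_min = sqrt(7.44387804/0.47042196) = 3.9779

3.9779


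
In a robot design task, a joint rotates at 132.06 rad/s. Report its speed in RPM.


RPM = 132.06 * 60/(2*pi) = 1261.0801

1261.0801 RPM


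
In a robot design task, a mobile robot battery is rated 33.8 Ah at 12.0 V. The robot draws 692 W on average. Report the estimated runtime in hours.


E = 33.8*12.0 = 405.6000 Wh
t = E/P = 405.6000/692 = 0.5861

0.5861 hours


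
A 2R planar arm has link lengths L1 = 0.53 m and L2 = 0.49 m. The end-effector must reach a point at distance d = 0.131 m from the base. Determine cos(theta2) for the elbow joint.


cos(th2) = (d^2 - L1^2 - L2^2)/(2*L1*L2) = (0.131^2 - 0.53^2 - 0.49^2)/(2*0.53*0.49) = -0.9700

-0.9700
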